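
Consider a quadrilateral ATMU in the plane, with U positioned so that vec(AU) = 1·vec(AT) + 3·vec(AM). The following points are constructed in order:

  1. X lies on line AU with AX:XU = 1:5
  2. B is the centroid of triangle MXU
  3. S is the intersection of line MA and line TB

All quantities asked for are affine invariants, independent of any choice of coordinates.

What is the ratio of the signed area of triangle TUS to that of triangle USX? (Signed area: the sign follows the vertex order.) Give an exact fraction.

Set A = (0, 0), T = (1, 0), M = (0, 1), U = (1, 3); any affine frame gives the same invariant.
1. X lies on line AU with AX:XU = 1:5 ⇒ X = (1/6, 1/2)
2. B is the centroid of triangle MXU ⇒ B = (7/18, 3/2)
3. S is the intersection of line MA and line TB ⇒ S = (0, 27/11)
2·[TUS] = 3, 2·[USX] = 45/22
[TUS]:[USX] = 3:45/22 = 22/15

[TUS]:[USX] = 22/15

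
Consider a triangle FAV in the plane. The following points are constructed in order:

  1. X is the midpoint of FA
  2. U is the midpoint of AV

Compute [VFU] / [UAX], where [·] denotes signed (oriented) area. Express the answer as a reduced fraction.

Work in coordinates with F = (0, 0), A = (1, 0), V = (0, 1).
1. X is the midpoint of FA ⇒ X = (1/2, 0)
2. U is the midpoint of AV ⇒ U = (1/2, 1/2)
2·[VFU] = 1/2, 2·[UAX] = -1/4
[VFU]:[UAX] = 1/2:-1/4 = -2

[VFU]:[UAX] = -2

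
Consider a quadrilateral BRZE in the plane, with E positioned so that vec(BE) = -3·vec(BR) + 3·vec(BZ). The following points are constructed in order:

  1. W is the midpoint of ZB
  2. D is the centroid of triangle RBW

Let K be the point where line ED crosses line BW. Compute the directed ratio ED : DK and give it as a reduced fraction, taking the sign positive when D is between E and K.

ED:DK = -10

Set B = (0, 0), R = (1, 0), Z = (0, 1), E = (-3, 3); any affine frame gives the same invariant.
1. W is the midpoint of ZB ⇒ W = (0, 1/2)
2. D is the centroid of triangle RBW ⇒ D = (1/3, 1/6)
line ED meets BW at K = (0, 9/20)
D = E + t·(K−E) with t = 10/9, so ED:DK = 10/9:-1/9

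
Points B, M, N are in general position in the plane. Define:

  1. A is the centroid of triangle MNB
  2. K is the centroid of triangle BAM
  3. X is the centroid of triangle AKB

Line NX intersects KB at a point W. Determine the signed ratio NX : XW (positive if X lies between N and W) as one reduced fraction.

Choose coordinates B = (0, 0), M = (1, 0), N = (0, 1).
1. A is the centroid of triangle MNB ⇒ A = (1/3, 1/3)
2. K is the centroid of triangle BAM ⇒ K = (4/9, 1/9)
3. X is the centroid of triangle AKB ⇒ X = (7/27, 4/27)
line NX meets KB at W = (28/99, 7/99)
X = N + t·(W−N) with t = 11/12, so NX:XW = 11/12:1/12

NX:XW = 11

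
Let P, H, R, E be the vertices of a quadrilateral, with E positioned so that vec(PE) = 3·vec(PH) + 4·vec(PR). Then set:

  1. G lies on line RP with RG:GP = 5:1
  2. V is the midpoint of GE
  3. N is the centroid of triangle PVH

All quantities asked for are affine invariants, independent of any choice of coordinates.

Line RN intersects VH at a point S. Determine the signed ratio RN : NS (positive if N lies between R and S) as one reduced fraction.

RN:NS = 68/25

Choose coordinates P = (0, 0), H = (1, 0), R = (0, 1), E = (3, 4).
1. G lies on line RP with RG:GP = 5:1 ⇒ G = (0, 1/6)
2. V is the midpoint of GE ⇒ V = (3/2, 25/12)
3. N is the centroid of triangle PVH ⇒ N = (5/6, 25/36)
line RN meets VH at S = (155/136, 475/816)
N = R + t·(S−R) with t = 68/93, so RN:NS = 68/93:25/93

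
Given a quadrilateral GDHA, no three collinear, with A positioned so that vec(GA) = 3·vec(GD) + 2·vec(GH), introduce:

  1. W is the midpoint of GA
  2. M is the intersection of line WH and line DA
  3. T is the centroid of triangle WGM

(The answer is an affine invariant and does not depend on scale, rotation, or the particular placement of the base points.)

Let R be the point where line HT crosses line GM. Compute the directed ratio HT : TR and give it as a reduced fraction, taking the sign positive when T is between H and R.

Choose coordinates G = (0, 0), D = (1, 0), H = (0, 1), A = (3, 2).
1. W is the midpoint of GA ⇒ W = (3/2, 1)
2. M is the intersection of line WH and line DA ⇒ M = (2, 1)
3. T is the centroid of triangle WGM ⇒ T = (7/6, 2/3)
line HT meets GM at R = (14/11, 7/11)
T = H + t·(R−H) with t = 11/12, so HT:TR = 11/12:1/12

HT:TR = 11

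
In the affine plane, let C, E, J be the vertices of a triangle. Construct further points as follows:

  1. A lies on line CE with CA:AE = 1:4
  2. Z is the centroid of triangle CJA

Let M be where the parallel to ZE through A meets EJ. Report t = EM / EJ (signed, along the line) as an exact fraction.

Work in coordinates with C = (0, 0), E = (1, 0), J = (0, 1).
1. A lies on line CE with CA:AE = 1:4 ⇒ A = (1/5, 0)
2. Z is the centroid of triangle CJA ⇒ Z = (1/15, 1/3)
through A parallel to ZE: direction (14/15, -1/3); meets EJ at M = (13/9, -4/9)
M = E + t·(J−E) with t = -4/9

t = -4/9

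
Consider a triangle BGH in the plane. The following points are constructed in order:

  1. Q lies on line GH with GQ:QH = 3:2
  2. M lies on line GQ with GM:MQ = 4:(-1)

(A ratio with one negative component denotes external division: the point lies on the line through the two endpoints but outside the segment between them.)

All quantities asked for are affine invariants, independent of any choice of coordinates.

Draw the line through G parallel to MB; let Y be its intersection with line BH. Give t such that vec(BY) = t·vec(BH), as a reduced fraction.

Set B = (0, 0), G = (1, 0), H = (0, 1); any affine frame gives the same invariant.
1. Q lies on line GH with GQ:QH = 3:2 ⇒ Q = (2/5, 3/5)
2. M lies on line GQ with GM:MQ = 4:(-1) ⇒ M = (1/5, 4/5)
through G parallel to MB: direction (-1/5, -4/5); meets BH at Y = (0, -4)
Y = B + t·(H−B) with t = -4

t = -4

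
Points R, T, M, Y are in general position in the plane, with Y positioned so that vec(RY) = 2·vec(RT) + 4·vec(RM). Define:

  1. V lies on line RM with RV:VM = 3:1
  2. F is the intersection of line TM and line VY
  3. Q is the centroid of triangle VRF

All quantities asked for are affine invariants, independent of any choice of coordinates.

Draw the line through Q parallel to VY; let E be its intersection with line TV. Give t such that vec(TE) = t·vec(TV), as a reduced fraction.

t = 17/19

Set R = (0, 0), T = (1, 0), M = (0, 1), Y = (2, 4); any affine frame gives the same invariant.
1. V lies on line RM with RV:VM = 3:1 ⇒ V = (0, 3/4)
2. F is the intersection of line TM and line VY ⇒ F = (2/21, 19/21)
3. Q is the centroid of triangle VRF ⇒ Q = (2/63, 139/252)
through Q parallel to VY: direction (2, 13/4); meets TV at E = (2/19, 51/76)
E = T + t·(V−T) with t = 17/19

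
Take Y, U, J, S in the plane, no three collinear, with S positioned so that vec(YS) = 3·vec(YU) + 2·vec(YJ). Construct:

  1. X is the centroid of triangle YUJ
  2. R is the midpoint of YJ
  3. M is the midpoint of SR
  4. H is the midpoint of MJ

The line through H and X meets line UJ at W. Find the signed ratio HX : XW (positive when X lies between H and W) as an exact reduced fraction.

HX:XW = -29/8

Choose coordinates Y = (0, 0), U = (1, 0), J = (0, 1), S = (3, 2).
1. X is the centroid of triangle YUJ ⇒ X = (1/3, 1/3)
2. R is the midpoint of YJ ⇒ R = (0, 1/2)
3. M is the midpoint of SR ⇒ M = (3/2, 5/4)
4. H is the midpoint of MJ ⇒ H = (3/4, 9/8)
line HX meets UJ at W = (13/29, 16/29)
X = H + t·(W−H) with t = 29/21, so HX:XW = 29/21:-8/21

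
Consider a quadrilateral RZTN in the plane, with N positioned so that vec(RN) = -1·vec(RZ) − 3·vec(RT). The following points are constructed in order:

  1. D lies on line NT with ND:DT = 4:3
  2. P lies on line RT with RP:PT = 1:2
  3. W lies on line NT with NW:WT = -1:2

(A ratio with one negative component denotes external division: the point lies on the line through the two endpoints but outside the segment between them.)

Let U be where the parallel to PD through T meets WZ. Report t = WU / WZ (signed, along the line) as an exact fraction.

Choose coordinates R = (0, 0), Z = (1, 0), T = (0, 1), N = (-1, -3).
1. D lies on line NT with ND:DT = 4:3 ⇒ D = (-3/7, -5/7)
2. P lies on line RT with RP:PT = 1:2 ⇒ P = (0, 1/3)
3. W lies on line NT with NW:WT = -1:2 ⇒ W = (-2, -7)
through T parallel to PD: direction (-3/7, -22/21); meets WZ at U = (-30, -217/3)
U = W + t·(Z−W) with t = -28/3

t = -28/3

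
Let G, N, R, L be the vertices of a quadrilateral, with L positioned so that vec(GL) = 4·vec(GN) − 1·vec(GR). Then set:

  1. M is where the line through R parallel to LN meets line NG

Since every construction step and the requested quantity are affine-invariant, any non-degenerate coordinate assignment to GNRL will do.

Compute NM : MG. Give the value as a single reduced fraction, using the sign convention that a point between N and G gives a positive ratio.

NM:MG = -2/3

Assign G = (0, 0), N = (1, 0), R = (0, 1), L = (4, -1) — the answer is frame-independent, so this choice is without loss of generality.
1. M is where the line through R parallel to LN meets line NG ⇒ M = (3, 0)
M = N + t·(G−N) with t = -2, so NM:MG = t:(1−t) = -2:3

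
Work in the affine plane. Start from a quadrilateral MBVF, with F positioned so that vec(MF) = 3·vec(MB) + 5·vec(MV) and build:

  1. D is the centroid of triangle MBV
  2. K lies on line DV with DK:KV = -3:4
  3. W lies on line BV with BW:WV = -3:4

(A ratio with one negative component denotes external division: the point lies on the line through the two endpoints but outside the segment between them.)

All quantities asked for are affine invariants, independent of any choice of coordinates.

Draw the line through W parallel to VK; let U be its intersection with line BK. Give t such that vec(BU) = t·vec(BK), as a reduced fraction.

t = -3

Assign M = (0, 0), B = (1, 0), V = (0, 1), F = (3, 5) — the answer is frame-independent, so this choice is without loss of generality.
1. D is the centroid of triangle MBV ⇒ D = (1/3, 1/3)
2. K lies on line DV with DK:KV = -3:4 ⇒ K = (4/3, -5/3)
3. W lies on line BV with BW:WV = -3:4 ⇒ W = (4, -3)
through W parallel to VK: direction (4/3, -8/3); meets BK at U = (0, 5)
U = B + t·(K−B) with t = -3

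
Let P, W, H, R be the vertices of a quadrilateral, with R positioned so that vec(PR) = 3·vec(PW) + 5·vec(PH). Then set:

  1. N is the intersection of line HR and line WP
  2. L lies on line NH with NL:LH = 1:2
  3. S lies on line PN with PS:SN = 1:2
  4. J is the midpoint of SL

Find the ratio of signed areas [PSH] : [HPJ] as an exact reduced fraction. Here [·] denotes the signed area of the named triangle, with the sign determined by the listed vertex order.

Assign P = (0, 0), W = (1, 0), H = (0, 1), R = (3, 5) — the answer is frame-independent, so this choice is without loss of generality.
1. N is the intersection of line HR and line WP ⇒ N = (-3/4, 0)
2. L lies on line NH with NL:LH = 1:2 ⇒ L = (-1/2, 1/3)
3. S lies on line PN with PS:SN = 1:2 ⇒ S = (-1/4, 0)
4. J is the midpoint of SL ⇒ J = (-3/8, 1/6)
2·[PSH] = -1/4, 2·[HPJ] = -3/8
[PSH]:[HPJ] = -1/4:-3/8 = 2/3

[PSH]:[HPJ] = 2/3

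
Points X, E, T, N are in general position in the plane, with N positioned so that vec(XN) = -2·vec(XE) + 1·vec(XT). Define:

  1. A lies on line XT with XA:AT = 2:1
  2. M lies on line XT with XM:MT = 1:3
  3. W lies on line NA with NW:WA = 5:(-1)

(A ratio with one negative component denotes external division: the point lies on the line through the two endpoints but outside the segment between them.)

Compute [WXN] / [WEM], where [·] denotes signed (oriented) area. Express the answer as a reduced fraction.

Set X = (0, 0), E = (1, 0), T = (0, 1), N = (-2, 1); any affine frame gives the same invariant.
1. A lies on line XT with XA:AT = 2:1 ⇒ A = (0, 2/3)
2. M lies on line XT with XM:MT = 1:3 ⇒ M = (0, 1/4)
3. W lies on line NA with NW:WA = 5:(-1) ⇒ W = (1/2, 7/12)
2·[WXN] = -5/3, 2·[WEM] = -11/24
[WXN]:[WEM] = -5/3:-11/24 = 40/11

[WXN]:[WEM] = 40/11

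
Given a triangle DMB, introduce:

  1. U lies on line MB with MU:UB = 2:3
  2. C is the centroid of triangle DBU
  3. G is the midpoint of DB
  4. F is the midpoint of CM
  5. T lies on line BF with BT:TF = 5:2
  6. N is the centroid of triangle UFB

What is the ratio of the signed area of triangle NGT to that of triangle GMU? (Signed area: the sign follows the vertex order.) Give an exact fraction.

Choose coordinates D = (0, 0), M = (1, 0), B = (0, 1).
1. U lies on line MB with MU:UB = 2:3 ⇒ U = (3/5, 2/5)
2. C is the centroid of triangle DBU ⇒ C = (1/5, 7/15)
3. G is the midpoint of DB ⇒ G = (0, 1/2)
4. F is the midpoint of CM ⇒ F = (3/5, 7/30)
5. T lies on line BF with BT:TF = 5:2 ⇒ T = (3/7, 19/42)
6. N is the centroid of triangle UFB ⇒ N = (2/5, 49/90)
2·[NGT] = 4/105, 2·[GMU] = 1/5
[NGT]:[GMU] = 4/105:1/5 = 4/21

[NGT]:[GMU] = 4/21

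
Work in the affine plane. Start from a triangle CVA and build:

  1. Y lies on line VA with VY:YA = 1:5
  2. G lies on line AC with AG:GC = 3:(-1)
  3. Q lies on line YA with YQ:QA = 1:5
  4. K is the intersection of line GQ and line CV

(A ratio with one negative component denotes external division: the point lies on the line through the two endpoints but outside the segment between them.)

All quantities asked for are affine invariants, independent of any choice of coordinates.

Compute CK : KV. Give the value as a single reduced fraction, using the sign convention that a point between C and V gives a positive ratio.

CK:KV = 25/33

Work in coordinates with C = (0, 0), V = (1, 0), A = (0, 1).
1. Y lies on line VA with VY:YA = 1:5 ⇒ Y = (5/6, 1/6)
2. G lies on line AC with AG:GC = 3:(-1) ⇒ G = (0, -1/2)
3. Q lies on line YA with YQ:QA = 1:5 ⇒ Q = (25/36, 11/36)
4. K is the intersection of line GQ and line CV ⇒ K = (25/58, 0)
K = C + t·(V−C) with t = 25/58, so CK:KV = t:(1−t) = 25/58:33/58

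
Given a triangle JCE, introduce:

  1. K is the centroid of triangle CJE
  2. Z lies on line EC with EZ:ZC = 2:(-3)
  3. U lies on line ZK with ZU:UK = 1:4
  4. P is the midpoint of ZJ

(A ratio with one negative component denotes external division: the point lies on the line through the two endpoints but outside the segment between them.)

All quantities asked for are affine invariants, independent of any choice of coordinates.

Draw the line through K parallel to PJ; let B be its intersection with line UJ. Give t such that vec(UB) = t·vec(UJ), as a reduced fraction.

t = -4

Assign J = (0, 0), C = (1, 0), E = (0, 1) — the answer is frame-independent, so this choice is without loss of generality.
1. K is the centroid of triangle CJE ⇒ K = (1/3, 1/3)
2. Z lies on line EC with EZ:ZC = 2:(-3) ⇒ Z = (-2, 3)
3. U lies on line ZK with ZU:UK = 1:4 ⇒ U = (-23/15, 37/15)
4. P is the midpoint of ZJ ⇒ P = (-1, 3/2)
through K parallel to PJ: direction (1, -3/2); meets UJ at B = (-23/3, 37/3)
B = U + t·(J−U) with t = -4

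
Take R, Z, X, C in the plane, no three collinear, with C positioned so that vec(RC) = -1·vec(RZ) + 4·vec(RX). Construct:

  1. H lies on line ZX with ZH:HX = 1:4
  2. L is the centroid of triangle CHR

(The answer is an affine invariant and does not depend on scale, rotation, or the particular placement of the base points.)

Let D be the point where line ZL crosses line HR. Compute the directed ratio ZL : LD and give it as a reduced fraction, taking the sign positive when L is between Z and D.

Assign R = (0, 0), Z = (1, 0), X = (0, 1), C = (-1, 4) — the answer is frame-independent, so this choice is without loss of generality.
1. H lies on line ZX with ZH:HX = 1:4 ⇒ H = (4/5, 1/5)
2. L is the centroid of triangle CHR ⇒ L = (-1/15, 7/5)
line ZL meets HR at D = (21/25, 21/100)
L = Z + t·(D−Z) with t = 20/3, so ZL:LD = 20/3:-17/3

ZL:LD = -20/17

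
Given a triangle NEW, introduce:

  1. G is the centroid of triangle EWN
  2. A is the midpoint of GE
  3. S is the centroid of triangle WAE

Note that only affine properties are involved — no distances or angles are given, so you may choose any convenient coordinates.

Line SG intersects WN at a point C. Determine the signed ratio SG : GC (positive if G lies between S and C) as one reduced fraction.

Assign N = (0, 0), E = (1, 0), W = (0, 1) — the answer is frame-independent, so this choice is without loss of generality.
1. G is the centroid of triangle EWN ⇒ G = (1/3, 1/3)
2. A is the midpoint of GE ⇒ A = (2/3, 1/6)
3. S is the centroid of triangle WAE ⇒ S = (5/9, 7/18)
line SG meets WN at C = (0, 1/4)
G = S + t·(C−S) with t = 2/5, so SG:GC = 2/5:3/5

SG:GC = 2/3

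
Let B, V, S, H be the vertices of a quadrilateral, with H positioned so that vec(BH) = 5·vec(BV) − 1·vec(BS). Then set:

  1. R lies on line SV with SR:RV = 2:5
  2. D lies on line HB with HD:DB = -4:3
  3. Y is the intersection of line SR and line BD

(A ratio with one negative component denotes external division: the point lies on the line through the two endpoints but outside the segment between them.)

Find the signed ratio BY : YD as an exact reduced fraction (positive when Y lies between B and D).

BY:YD = -1/13

Set B = (0, 0), V = (1, 0), S = (0, 1), H = (5, -1); any affine frame gives the same invariant.
1. R lies on line SV with SR:RV = 2:5 ⇒ R = (2/7, 5/7)
2. D lies on line HB with HD:DB = -4:3 ⇒ D = (-15, 3)
3. Y is the intersection of line SR and line BD ⇒ Y = (5/4, -1/4)
Y = B + t·(D−B) with t = -1/12, so BY:YD = t:(1−t) = -1/12:13/12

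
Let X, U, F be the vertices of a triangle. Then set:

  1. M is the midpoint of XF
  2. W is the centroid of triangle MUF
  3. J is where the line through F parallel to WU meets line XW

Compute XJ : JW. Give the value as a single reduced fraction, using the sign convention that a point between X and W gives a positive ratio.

Choose coordinates X = (0, 0), U = (1, 0), F = (0, 1).
1. M is the midpoint of XF ⇒ M = (0, 1/2)
2. W is the centroid of triangle MUF ⇒ W = (1/3, 1/2)
3. J is where the line through F parallel to WU meets line XW ⇒ J = (4/9, 2/3)
J = X + t·(W−X) with t = 4/3, so XJ:JW = t:(1−t) = 4/3:-1/3

XJ:JW = -4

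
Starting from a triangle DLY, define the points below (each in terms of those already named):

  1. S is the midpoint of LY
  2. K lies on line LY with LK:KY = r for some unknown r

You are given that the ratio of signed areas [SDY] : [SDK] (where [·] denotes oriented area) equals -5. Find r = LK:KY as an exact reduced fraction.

Set D = (0, 0), L = (1, 0), Y = (0, 1); any affine frame gives the same invariant.
1. S is the midpoint of LY ⇒ S = (1/2, 1/2)
2. With LK:KY = r, write λ = r/(r+1) so K = L + λ·(Y−L); K is affine-linear in λ
Every point depending on K is an affine combination of K and λ-independent points, so each such coordinate is linear in λ; the λ² term in each signed area is a multiple of (Y−L)×(Y−L) = 0, so 2·[SDY] and 2·[SDK] are each linear in λ. Evaluating at λ=0 and λ=1:
  2·[SDY] = -1/2,   2·[SDK] = −λ + 1/2
So [SDY]:[SDK] = (-1/2) / (−λ + 1/2). Setting this equal to -5:
  -1/2 = -5·(−λ + 1/2)  ⇒  λ = 2/5
Then r = λ/(1−λ) = (2/5)/(3/5) = 2/3. Check: with r = 2/3, K = (3/5, 2/5) and [SDY]:[SDK] = -5 as required.

r = 2/3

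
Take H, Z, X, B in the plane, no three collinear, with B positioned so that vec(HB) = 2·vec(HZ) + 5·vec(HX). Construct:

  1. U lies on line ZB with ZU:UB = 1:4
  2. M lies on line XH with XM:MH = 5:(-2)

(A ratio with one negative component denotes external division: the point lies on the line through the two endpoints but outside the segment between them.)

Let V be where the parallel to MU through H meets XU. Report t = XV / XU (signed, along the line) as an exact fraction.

t = 3/5

Assign H = (0, 0), Z = (1, 0), X = (0, 1), B = (2, 5) — the answer is frame-independent, so this choice is without loss of generality.
1. U lies on line ZB with ZU:UB = 1:4 ⇒ U = (6/5, 1)
2. M lies on line XH with XM:MH = 5:(-2) ⇒ M = (0, -2/3)
through H parallel to MU: direction (6/5, 5/3); meets XU at V = (18/25, 1)
V = X + t·(U−X) with t = 3/5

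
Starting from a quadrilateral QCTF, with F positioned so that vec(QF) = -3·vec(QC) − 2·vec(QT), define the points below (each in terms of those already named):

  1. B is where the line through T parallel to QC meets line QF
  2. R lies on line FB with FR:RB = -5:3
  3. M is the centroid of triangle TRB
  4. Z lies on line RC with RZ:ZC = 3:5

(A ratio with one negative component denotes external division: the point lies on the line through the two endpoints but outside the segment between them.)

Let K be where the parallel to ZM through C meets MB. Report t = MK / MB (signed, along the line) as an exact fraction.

t = 115/57

Choose coordinates Q = (0, 0), C = (1, 0), T = (0, 1), F = (-3, -2).
1. B is where the line through T parallel to QC meets line QF ⇒ B = (3/2, 1)
2. R lies on line FB with FR:RB = -5:3 ⇒ R = (33/4, 11/2)
3. M is the centroid of triangle TRB ⇒ M = (13/4, 5/2)
4. Z lies on line RC with RZ:ZC = 3:5 ⇒ Z = (177/32, 55/16)
through C parallel to ZM: direction (-73/32, -15/16); meets MB at K = (-16/57, -10/19)
K = M + t·(B−M) with t = 115/57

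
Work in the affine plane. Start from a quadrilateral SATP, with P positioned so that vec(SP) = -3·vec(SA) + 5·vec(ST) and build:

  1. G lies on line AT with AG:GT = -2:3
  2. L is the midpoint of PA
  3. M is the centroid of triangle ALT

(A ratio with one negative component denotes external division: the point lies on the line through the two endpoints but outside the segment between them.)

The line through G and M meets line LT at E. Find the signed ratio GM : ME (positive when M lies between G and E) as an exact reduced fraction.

GM:ME = 8

Work in coordinates with S = (0, 0), A = (1, 0), T = (0, 1), P = (-3, 5).
1. G lies on line AT with AG:GT = -2:3 ⇒ G = (3, -2)
2. L is the midpoint of PA ⇒ L = (-1, 5/2)
3. M is the centroid of triangle ALT ⇒ M = (0, 7/6)
line GM meets LT at E = (-3/8, 25/16)
M = G + t·(E−G) with t = 8/9, so GM:ME = 8/9:1/9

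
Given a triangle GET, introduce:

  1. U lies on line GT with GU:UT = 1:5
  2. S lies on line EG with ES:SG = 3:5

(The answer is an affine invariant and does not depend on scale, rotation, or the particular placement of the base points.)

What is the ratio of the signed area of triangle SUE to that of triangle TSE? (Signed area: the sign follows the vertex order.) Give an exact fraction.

[SUE]:[TSE] = -1/6

Choose coordinates G = (0, 0), E = (1, 0), T = (0, 1).
1. U lies on line GT with GU:UT = 1:5 ⇒ U = (0, 1/6)
2. S lies on line EG with ES:SG = 3:5 ⇒ S = (5/8, 0)
2·[SUE] = -1/16, 2·[TSE] = 3/8
[SUE]:[TSE] = -1/16:3/8 = -1/6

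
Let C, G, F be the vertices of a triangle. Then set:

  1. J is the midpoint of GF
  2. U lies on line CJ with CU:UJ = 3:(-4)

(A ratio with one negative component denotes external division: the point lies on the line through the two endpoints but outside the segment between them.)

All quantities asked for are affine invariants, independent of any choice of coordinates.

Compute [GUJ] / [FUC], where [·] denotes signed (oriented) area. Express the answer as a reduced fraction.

Work in coordinates with C = (0, 0), G = (1, 0), F = (0, 1).
1. J is the midpoint of GF ⇒ J = (1/2, 1/2)
2. U lies on line CJ with CU:UJ = 3:(-4) ⇒ U = (-3/2, -3/2)
2·[GUJ] = -2, 2·[FUC] = 3/2
[GUJ]:[FUC] = -2:3/2 = -4/3

[GUJ]:[FUC] = -4/3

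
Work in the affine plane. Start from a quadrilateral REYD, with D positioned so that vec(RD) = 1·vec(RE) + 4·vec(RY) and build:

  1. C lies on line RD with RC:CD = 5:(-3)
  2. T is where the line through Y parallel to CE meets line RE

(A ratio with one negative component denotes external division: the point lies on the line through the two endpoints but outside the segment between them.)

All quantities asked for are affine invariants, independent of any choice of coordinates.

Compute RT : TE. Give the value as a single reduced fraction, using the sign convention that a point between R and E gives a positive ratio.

RT:TE = -3/23

Work in coordinates with R = (0, 0), E = (1, 0), Y = (0, 1), D = (1, 4).
1. C lies on line RD with RC:CD = 5:(-3) ⇒ C = (5/2, 10)
2. T is where the line through Y parallel to CE meets line RE ⇒ T = (-3/20, 0)
T = R + t·(E−R) with t = -3/20, so RT:TE = t:(1−t) = -3/20:23/20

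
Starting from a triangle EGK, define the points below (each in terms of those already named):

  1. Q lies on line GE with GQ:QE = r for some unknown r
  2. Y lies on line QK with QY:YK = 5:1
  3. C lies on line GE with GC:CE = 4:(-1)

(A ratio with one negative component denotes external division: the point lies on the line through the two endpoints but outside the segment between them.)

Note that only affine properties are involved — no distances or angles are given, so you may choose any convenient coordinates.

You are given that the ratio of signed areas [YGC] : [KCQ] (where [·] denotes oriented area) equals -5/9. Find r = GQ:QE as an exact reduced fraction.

Assign E = (0, 0), G = (1, 0), K = (0, 1) — the answer is frame-independent, so this choice is without loss of generality.
1. With GQ:QE = r, write λ = r/(r+1) so Q = G + λ·(E−G); Q is affine-linear in λ
2. Y lies on line QK with QY:YK = 5:1 ⇒ Y is an affine combination of earlier points and hence also affine-linear in λ
3. C lies on line GE with GC:CE = 4:(-1) ⇒ C = (-1/3, 0)
Every point depending on Q is an affine combination of Q and λ-independent points, so each such coordinate is linear in λ; the λ² term in each signed area is a multiple of (E−G)×(E−G) = 0, so 2·[YGC] and 2·[KCQ] are each linear in λ. Evaluating at λ=0 and λ=1:
  2·[YGC] = -10/9,   2·[KCQ] = −λ + 4/3
So [YGC]:[KCQ] = (-10/9) / (−λ + 4/3). Setting this equal to -5/9:
  -10/9 = -5/9·(−λ + 4/3)  ⇒  λ = -2/3
Then r = λ/(1−λ) = (-2/3)/(5/3) = -2/5. Check: with r = -2/5, Q = (5/3, 0) and [YGC]:[KCQ] = -5/9 as required.

r = -2/5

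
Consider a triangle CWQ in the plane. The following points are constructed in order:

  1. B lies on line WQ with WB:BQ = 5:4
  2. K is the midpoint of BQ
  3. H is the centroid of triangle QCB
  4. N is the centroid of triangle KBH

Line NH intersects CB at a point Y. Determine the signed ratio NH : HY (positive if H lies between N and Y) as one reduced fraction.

NH:HY = -1/6

Work in coordinates with C = (0, 0), W = (1, 0), Q = (0, 1).
1. B lies on line WQ with WB:BQ = 5:4 ⇒ B = (4/9, 5/9)
2. K is the midpoint of BQ ⇒ K = (2/9, 7/9)
3. H is the centroid of triangle QCB ⇒ H = (4/27, 14/27)
4. N is the centroid of triangle KBH ⇒ N = (22/81, 50/81)
line NH meets CB at Y = (8/9, 10/9)
H = N + t·(Y−N) with t = -1/5, so NH:HY = -1/5:6/5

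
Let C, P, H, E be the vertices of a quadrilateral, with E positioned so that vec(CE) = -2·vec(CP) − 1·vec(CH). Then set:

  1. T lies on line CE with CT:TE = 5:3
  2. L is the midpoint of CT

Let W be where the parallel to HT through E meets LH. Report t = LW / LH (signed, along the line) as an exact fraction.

t = 11/5

Assign C = (0, 0), P = (1, 0), H = (0, 1), E = (-2, -1) — the answer is frame-independent, so this choice is without loss of generality.
1. T lies on line CE with CT:TE = 5:3 ⇒ T = (-5/4, -5/8)
2. L is the midpoint of CT ⇒ L = (-5/8, -5/16)
through E parallel to HT: direction (-5/4, -13/8); meets LH at W = (3/4, 103/40)
W = L + t·(H−L) with t = 11/5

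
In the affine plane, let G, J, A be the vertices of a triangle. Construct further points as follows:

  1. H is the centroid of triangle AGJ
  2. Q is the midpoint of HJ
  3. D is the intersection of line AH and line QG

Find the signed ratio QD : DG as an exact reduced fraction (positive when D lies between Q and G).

Set G = (0, 0), J = (1, 0), A = (0, 1); any affine frame gives the same invariant.
1. H is the centroid of triangle AGJ ⇒ H = (1/3, 1/3)
2. Q is the midpoint of HJ ⇒ Q = (2/3, 1/6)
3. D is the intersection of line AH and line QG ⇒ D = (4/9, 1/9)
D = Q + t·(G−Q) with t = 1/3, so QD:DG = t:(1−t) = 1/3:2/3

QD:DG = 1/2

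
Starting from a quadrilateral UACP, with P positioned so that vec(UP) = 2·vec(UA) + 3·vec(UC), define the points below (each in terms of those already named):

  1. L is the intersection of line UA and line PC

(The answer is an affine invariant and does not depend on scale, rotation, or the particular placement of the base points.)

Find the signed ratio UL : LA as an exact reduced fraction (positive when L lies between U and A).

Choose coordinates U = (0, 0), A = (1, 0), C = (0, 1), P = (2, 3).
1. L is the intersection of line UA and line PC ⇒ L = (-1, 0)
L = U + t·(A−U) with t = -1, so UL:LA = t:(1−t) = -1:2

UL:LA = -1/2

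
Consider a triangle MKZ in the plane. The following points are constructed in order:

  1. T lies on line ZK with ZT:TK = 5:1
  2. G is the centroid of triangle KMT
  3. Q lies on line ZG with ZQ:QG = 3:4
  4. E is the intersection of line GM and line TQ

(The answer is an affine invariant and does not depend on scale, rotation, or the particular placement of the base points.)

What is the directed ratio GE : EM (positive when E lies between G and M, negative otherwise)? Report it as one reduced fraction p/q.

GE:EM = -20/57

Choose coordinates M = (0, 0), K = (1, 0), Z = (0, 1).
1. T lies on line ZK with ZT:TK = 5:1 ⇒ T = (5/6, 1/6)
2. G is the centroid of triangle KMT ⇒ G = (11/18, 1/18)
3. Q lies on line ZG with ZQ:QG = 3:4 ⇒ Q = (11/42, 25/42)
4. E is the intersection of line GM and line TQ ⇒ E = (209/222, 19/222)
E = G + t·(M−G) with t = -20/37, so GE:EM = t:(1−t) = -20/37:57/37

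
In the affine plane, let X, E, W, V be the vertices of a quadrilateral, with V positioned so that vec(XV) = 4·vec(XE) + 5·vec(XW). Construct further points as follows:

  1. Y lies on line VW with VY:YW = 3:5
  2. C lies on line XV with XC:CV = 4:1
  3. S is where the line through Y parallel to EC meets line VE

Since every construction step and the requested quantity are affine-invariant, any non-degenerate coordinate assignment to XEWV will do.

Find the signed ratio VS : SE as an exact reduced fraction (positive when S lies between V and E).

Set X = (0, 0), E = (1, 0), W = (0, 1), V = (4, 5); any affine frame gives the same invariant.
1. Y lies on line VW with VY:YW = 3:5 ⇒ Y = (5/2, 7/2)
2. C lies on line XV with XC:CV = 4:1 ⇒ C = (16/5, 4)
3. S is where the line through Y parallel to EC meets line VE ⇒ S = (-41/10, -17/2)
S = V + t·(E−V) with t = 27/10, so VS:SE = t:(1−t) = 27/10:-17/10

VS:SE = -27/17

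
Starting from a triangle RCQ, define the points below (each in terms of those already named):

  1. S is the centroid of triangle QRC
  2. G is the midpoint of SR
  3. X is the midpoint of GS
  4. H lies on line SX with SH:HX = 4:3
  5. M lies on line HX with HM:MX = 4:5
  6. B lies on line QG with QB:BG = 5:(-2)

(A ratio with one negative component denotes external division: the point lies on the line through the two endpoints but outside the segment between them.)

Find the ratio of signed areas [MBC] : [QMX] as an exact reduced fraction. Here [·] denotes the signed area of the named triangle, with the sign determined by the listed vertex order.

[MBC]:[QMX] = -362/15

Set R = (0, 0), C = (1, 0), Q = (0, 1); any affine frame gives the same invariant.
1. S is the centroid of triangle QRC ⇒ S = (1/3, 1/3)
2. G is the midpoint of SR ⇒ G = (1/6, 1/6)
3. X is the midpoint of GS ⇒ X = (1/4, 1/4)
4. H lies on line SX with SH:HX = 4:3 ⇒ H = (2/7, 2/7)
5. M lies on line HX with HM:MX = 4:5 ⇒ M = (17/63, 17/63)
6. B lies on line QG with QB:BG = 5:(-2) ⇒ B = (5/18, -7/18)
2·[MBC] = 181/378, 2·[QMX] = -5/252
[MBC]:[QMX] = 181/378:-5/252 = -362/15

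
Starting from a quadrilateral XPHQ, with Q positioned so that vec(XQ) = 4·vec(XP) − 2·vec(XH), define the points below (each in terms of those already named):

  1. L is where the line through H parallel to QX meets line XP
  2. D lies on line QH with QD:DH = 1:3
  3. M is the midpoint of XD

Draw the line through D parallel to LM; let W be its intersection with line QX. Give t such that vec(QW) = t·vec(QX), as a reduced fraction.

t = 2/7

Choose coordinates X = (0, 0), P = (1, 0), H = (0, 1), Q = (4, -2).
1. L is where the line through H parallel to QX meets line XP ⇒ L = (2, 0)
2. D lies on line QH with QD:DH = 1:3 ⇒ D = (3, -5/4)
3. M is the midpoint of XD ⇒ M = (3/2, -5/8)
through D parallel to LM: direction (-1/2, -5/8); meets QX at W = (20/7, -10/7)
W = Q + t·(X−Q) with t = 2/7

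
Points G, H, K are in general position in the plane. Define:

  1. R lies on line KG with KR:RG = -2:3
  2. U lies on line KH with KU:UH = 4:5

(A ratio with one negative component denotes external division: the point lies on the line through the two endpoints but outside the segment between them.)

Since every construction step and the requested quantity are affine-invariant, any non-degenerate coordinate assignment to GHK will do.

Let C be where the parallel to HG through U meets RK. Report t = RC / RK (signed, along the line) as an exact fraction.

t = 11/9

Assign G = (0, 0), H = (1, 0), K = (0, 1) — the answer is frame-independent, so this choice is without loss of generality.
1. R lies on line KG with KR:RG = -2:3 ⇒ R = (0, 3)
2. U lies on line KH with KU:UH = 4:5 ⇒ U = (4/9, 5/9)
through U parallel to HG: direction (-1, 0); meets RK at C = (0, 5/9)
C = R + t·(K−R) with t = 11/9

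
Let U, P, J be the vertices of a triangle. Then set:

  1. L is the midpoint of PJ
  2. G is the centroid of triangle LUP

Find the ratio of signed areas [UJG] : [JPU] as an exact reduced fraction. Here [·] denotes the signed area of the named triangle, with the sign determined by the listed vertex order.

Set U = (0, 0), P = (1, 0), J = (0, 1); any affine frame gives the same invariant.
1. L is the midpoint of PJ ⇒ L = (1/2, 1/2)
2. G is the centroid of triangle LUP ⇒ G = (1/2, 1/6)
2·[UJG] = -1/2, 2·[JPU] = -1
[UJG]:[JPU] = -1/2:-1 = 1/2

[UJG]:[JPU] = 1/2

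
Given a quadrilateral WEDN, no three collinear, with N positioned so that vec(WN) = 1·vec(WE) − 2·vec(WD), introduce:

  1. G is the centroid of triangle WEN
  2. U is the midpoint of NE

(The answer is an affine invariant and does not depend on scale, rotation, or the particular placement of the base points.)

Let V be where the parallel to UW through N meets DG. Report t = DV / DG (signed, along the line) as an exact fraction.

Assign W = (0, 0), E = (1, 0), D = (0, 1), N = (1, -2) — the answer is frame-independent, so this choice is without loss of generality.
1. G is the centroid of triangle WEN ⇒ G = (2/3, -2/3)
2. U is the midpoint of NE ⇒ U = (1, -1)
through N parallel to UW: direction (-1, 1); meets DG at V = (4/3, -7/3)
V = D + t·(G−D) with t = 2

t = 2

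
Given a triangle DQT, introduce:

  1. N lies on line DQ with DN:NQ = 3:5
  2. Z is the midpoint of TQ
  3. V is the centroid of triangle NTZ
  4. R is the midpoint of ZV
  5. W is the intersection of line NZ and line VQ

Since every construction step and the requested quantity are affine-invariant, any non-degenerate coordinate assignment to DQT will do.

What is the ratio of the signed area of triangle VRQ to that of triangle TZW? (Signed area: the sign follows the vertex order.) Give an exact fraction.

[VRQ]:[TZW] = 2/3

Assign D = (0, 0), Q = (1, 0), T = (0, 1) — the answer is frame-independent, so this choice is without loss of generality.
1. N lies on line DQ with DN:NQ = 3:5 ⇒ N = (3/8, 0)
2. Z is the midpoint of TQ ⇒ Z = (1/2, 1/2)
3. V is the centroid of triangle NTZ ⇒ V = (7/24, 1/2)
4. R is the midpoint of ZV ⇒ R = (19/48, 1/2)
5. W is the intersection of line NZ and line VQ ⇒ W = (15/32, 3/8)
2·[VRQ] = -5/96, 2·[TZW] = -5/64
[VRQ]:[TZW] = -5/96:-5/64 = 2/3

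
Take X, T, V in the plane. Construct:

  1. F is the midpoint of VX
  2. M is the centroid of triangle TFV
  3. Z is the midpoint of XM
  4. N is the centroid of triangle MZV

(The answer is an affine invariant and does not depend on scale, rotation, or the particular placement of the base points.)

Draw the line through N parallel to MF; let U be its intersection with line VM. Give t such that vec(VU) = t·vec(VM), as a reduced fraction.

t = 5/6

Set X = (0, 0), T = (1, 0), V = (0, 1); any affine frame gives the same invariant.
1. F is the midpoint of VX ⇒ F = (0, 1/2)
2. M is the centroid of triangle TFV ⇒ M = (1/3, 1/2)
3. Z is the midpoint of XM ⇒ Z = (1/6, 1/4)
4. N is the centroid of triangle MZV ⇒ N = (1/6, 7/12)
through N parallel to MF: direction (-1/3, 0); meets VM at U = (5/18, 7/12)
U = V + t·(M−V) with t = 5/6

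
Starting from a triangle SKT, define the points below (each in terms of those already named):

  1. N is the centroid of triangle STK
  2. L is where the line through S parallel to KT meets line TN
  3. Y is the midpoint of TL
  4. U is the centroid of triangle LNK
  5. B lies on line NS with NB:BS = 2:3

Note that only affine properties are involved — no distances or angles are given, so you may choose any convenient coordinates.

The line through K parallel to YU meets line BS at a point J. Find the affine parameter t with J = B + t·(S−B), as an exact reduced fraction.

Set S = (0, 0), K = (1, 0), T = (0, 1); any affine frame gives the same invariant.
1. N is the centroid of triangle STK ⇒ N = (1/3, 1/3)
2. L is where the line through S parallel to KT meets line TN ⇒ L = (1, -1)
3. Y is the midpoint of TL ⇒ Y = (1/2, 0)
4. U is the centroid of triangle LNK ⇒ U = (7/9, -2/9)
5. B lies on line NS with NB:BS = 2:3 ⇒ B = (1/5, 1/5)
through K parallel to YU: direction (5/18, -2/9); meets BS at J = (4/9, 4/9)
J = B + t·(S−B) with t = -11/9

t = -11/9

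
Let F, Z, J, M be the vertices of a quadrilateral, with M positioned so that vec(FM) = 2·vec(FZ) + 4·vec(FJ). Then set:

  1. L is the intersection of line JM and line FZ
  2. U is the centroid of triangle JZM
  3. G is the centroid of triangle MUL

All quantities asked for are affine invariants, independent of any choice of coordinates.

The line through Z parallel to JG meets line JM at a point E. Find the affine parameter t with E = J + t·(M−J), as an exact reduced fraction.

Set F = (0, 0), Z = (1, 0), J = (0, 1), M = (2, 4); any affine frame gives the same invariant.
1. L is the intersection of line JM and line FZ ⇒ L = (-2/3, 0)
2. U is the centroid of triangle JZM ⇒ U = (1, 5/3)
3. G is the centroid of triangle MUL ⇒ G = (7/9, 17/9)
through Z parallel to JG: direction (7/9, 8/9); meets JM at E = (-6, -8)
E = J + t·(M−J) with t = -3

t = -3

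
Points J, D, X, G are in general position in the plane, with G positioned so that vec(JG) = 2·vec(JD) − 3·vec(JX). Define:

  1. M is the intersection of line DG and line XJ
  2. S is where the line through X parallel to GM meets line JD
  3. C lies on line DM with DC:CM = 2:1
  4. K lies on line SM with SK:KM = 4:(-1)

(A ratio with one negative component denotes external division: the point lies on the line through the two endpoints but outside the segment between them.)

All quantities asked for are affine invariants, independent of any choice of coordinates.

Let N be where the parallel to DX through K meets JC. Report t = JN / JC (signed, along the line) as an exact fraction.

t = 5/3

Set J = (0, 0), D = (1, 0), X = (0, 1), G = (2, -3); any affine frame gives the same invariant.
1. M is the intersection of line DG and line XJ ⇒ M = (0, 3)
2. S is where the line through X parallel to GM meets line JD ⇒ S = (1/3, 0)
3. C lies on line DM with DC:CM = 2:1 ⇒ C = (1/3, 2)
4. K lies on line SM with SK:KM = 4:(-1) ⇒ K = (-1/9, 4)
through K parallel to DX: direction (-1, 1); meets JC at N = (5/9, 10/3)
N = J + t·(C−J) with t = 5/3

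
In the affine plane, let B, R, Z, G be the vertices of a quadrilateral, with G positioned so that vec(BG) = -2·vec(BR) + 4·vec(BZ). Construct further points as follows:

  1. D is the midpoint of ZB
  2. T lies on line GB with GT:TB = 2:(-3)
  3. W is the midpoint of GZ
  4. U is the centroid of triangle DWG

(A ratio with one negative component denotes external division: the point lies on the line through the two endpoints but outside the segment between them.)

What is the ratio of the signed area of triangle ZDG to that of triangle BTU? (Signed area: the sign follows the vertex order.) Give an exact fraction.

[ZDG]:[BTU] = 1/2

Choose coordinates B = (0, 0), R = (1, 0), Z = (0, 1), G = (-2, 4).
1. D is the midpoint of ZB ⇒ D = (0, 1/2)
2. T lies on line GB with GT:TB = 2:(-3) ⇒ T = (-6, 12)
3. W is the midpoint of GZ ⇒ W = (-1, 5/2)
4. U is the centroid of triangle DWG ⇒ U = (-1, 7/3)
2·[ZDG] = -1, 2·[BTU] = -2
[ZDG]:[BTU] = -1:-2 = 1/2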